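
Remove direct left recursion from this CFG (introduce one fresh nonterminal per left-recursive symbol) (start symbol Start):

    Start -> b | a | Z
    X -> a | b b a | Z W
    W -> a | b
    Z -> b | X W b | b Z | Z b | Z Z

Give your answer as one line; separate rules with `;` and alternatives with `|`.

Z is directly left-recursive.
For Z: α = {b, Z}, β = {b, X W b, b Z}. Rewrite as Z → β Z1 and Z1 → α Z1 | ε.

Start -> b | a | Z; X -> a | b b a | Z W; W -> a | b; Z -> b Z1 | X W b Z1 | b Z Z1; Z1 -> b Z1 | Z Z1 | ε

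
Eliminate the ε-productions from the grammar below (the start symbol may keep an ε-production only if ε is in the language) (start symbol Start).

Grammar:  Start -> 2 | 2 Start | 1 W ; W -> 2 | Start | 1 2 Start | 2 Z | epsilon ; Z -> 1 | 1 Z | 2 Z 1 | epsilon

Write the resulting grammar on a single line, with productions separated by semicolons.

Start -> 2 | 2 Start | 1 W | 1; W -> 2 | Start | 1 2 Start | 2 Z; Z -> 1 | 1 Z | 2 Z 1 | 2 1

Nullable nonterminals: {W, Z}.
ε ∉ L(G), so no ε-production is kept.
Expand every rule over subsets of its nullable positions: Start → 1 W gives 1 W | 1. Z → 2 Z 1 gives 2 Z 1 | 2 1.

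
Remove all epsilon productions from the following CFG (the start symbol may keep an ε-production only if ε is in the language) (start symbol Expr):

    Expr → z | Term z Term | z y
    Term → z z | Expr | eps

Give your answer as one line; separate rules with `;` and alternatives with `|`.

Expr → z | Term z Term | Term z | z Term | z y; Term → z z | Expr

Nullable set = {Term}.
ε ∉ L(G), so no ε-production is kept.
Expand every rule over subsets of its nullable positions: Expr → Term z Term gives Term z Term | Term z | z Term.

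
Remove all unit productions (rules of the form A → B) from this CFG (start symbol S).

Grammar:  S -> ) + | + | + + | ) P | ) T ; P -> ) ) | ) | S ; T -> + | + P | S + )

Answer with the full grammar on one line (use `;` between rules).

S -> ) + | + | + + | ) P | ) T; P -> ) + | + | + + | ) P | ) T | ) ) | ); T -> + | + P | S + )

Unit pairs: P ⇒* {S}.
For every A with A ⇒* B via unit rules, add B's non-unit alternatives to A; then delete every rule of the form X → Y.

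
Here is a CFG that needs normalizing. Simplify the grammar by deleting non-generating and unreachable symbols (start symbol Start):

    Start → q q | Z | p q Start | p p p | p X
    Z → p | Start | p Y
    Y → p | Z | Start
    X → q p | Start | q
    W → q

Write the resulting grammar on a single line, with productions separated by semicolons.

Start → q q | Z | p q Start | p p p | p X; Z → p | Start | p Y; Y → p | Z | Start; X → q p | Start | q

Generating nonterminals: {Start, W, X, Y, Z}.
Reachable from Start after that: {Start, X, Y, Z}.
Removed useless symbols: {W} and every production mentioning them.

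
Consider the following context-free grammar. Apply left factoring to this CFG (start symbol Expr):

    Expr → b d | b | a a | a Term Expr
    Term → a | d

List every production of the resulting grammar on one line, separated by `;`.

Expr has alternatives sharing prefix 'b': factor to Expr → b Expr1 with Expr1 → d | ε.
Expr has alternatives sharing prefix 'a': factor to Expr → a Expr2 with Expr2 → a | Term Expr.

Expr → b Expr1 | a Expr2; Term → a | d; Expr1 → d | epsilon; Expr2 → a | Term Expr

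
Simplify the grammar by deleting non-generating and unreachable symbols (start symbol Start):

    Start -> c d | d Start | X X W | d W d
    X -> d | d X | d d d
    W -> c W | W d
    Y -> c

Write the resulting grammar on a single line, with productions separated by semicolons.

Generating nonterminals: {Start, X, Y}.
Reachable from Start after that: {Start}.
Removed useless symbols: {W, X, Y} and every production mentioning them.

Start -> c d | d Start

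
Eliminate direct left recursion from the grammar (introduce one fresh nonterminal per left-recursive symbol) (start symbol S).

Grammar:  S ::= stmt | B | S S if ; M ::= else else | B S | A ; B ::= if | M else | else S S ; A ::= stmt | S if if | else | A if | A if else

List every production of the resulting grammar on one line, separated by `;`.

S ::= stmt S' | B S'; M ::= else else | B S | A; B ::= if | M else | else S S; A ::= stmt A' | S if if A' | else A'; S' ::= S if S' | ε; A' ::= if A' | if else A' | ε

Directly left-recursive nonterminals: S, A.
For S: α = {S if}, β = {stmt, B}. Rewrite as S → β S' and S' → α S' | ε.
For A: α = {if, if else}, β = {stmt, S if if, else}. Rewrite as A → β A' and A' → α A' | ε.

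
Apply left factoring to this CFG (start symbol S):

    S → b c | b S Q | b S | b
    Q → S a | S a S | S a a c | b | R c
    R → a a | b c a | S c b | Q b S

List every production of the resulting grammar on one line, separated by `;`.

S has alternatives sharing prefix 'b': factor to S → b S' with S' → c | S Q | S | ε.
Q has alternatives sharing prefix 'S a': factor to Q → S a Q' with Q' → ε | S | a c.
S' has alternatives sharing prefix 'S': factor to S' → S S'' with S'' → Q | ε.

S → b S'; Q → b | R c | S a Q'; R → a a | b c a | S c b | Q b S; S' → c | ε | S S''; Q' → ε | S | a c; S'' → Q | ε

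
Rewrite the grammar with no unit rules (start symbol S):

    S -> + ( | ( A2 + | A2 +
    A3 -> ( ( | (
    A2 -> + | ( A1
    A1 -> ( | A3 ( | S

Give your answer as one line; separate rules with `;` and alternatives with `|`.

Unit pairs: A1 ⇒* {S}.
For every A with A ⇒* B via unit rules, add B's non-unit alternatives to A; then delete every rule of the form X → Y.

S -> + ( | ( A2 + | A2 +; A3 -> ( ( | (; A2 -> + | ( A1; A1 -> ( | A3 ( | + ( | ( A2 + | A2 +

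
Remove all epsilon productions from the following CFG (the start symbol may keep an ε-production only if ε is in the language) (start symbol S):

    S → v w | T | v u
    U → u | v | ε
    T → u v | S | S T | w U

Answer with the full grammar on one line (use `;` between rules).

Nullable set = {U}.
ε ∉ L(G), so no ε-production is kept.
Add the nullable-subset variants: T → w U gives w U | w.

S → v w | T | v u; U → u | v; T → u v | S | S T | w U | w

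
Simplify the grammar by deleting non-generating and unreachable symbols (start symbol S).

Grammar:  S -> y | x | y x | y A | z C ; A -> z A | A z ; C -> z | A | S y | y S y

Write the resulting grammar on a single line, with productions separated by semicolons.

Generating nonterminals: {C, S}.
Reachable from S after that: {C, S}.
Removed useless symbols: {A} and every production mentioning them.

S -> y | x | y x | z C; C -> z | S y | y S y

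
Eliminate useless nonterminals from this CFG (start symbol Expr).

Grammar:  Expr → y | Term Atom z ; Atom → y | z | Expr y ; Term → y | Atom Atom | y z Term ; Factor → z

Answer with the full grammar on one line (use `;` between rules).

Expr → y | Term Atom z; Atom → y | z | Expr y; Term → y | Atom Atom | y z Term

Generating nonterminals: {Atom, Expr, Factor, Term}.
Reachable from Expr after that: {Atom, Expr, Term}.
Removed useless symbols: {Factor} and every production mentioning them.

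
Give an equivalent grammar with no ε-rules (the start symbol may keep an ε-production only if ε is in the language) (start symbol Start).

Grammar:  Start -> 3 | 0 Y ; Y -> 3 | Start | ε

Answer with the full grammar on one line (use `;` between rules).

Nullable nonterminals: {Y}.
ε ∉ L(G), so no ε-production is kept.
For each production, add variants omitting each subset of nullable occurrences: Start → 0 Y gives 0 Y | 0.

Start -> 3 | 0 Y | 0; Y -> 3 | Start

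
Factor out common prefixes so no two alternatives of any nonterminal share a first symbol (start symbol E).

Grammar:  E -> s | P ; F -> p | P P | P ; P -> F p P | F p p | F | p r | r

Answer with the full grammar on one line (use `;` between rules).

F has alternatives sharing prefix 'P': factor to F → P F' with F' → P | ε.
P has alternatives sharing prefix 'F': factor to P → F P' with P' → p P | p p | ε.
P' has alternatives sharing prefix 'p': factor to P' → p P'' with P'' → P | p.

E -> s | P; F -> p | P F'; P -> p r | r | F P'; F' -> P | ε; P' -> ε | p P''; P'' -> P | p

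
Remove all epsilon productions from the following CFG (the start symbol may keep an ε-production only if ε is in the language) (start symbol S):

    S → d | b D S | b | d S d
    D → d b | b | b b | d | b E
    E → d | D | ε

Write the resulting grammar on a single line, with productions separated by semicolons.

Nullable nonterminals: {E}.
ε ∉ L(G), so no ε-production is kept.

S → d | b D S | b | d S d; D → d b | b | b b | d | b E; E → d | D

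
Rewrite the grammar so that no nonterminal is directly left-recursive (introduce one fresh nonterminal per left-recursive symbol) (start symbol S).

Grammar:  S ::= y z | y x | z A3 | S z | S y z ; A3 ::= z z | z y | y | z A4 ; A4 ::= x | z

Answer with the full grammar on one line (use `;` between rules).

Left recursion appears on S.
For S: α = {z, y z}, β = {y z, y x, z A3}. Rewrite as S → β S' and S' → α S' | ε.

S ::= y z S' | y x S' | z A3 S'; A3 ::= z z | z y | y | z A4; A4 ::= x | z; S' ::= z S' | y z S' | ε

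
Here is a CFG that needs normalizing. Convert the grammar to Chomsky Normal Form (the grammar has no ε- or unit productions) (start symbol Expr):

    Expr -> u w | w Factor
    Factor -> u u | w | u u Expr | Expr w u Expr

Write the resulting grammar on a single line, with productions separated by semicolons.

Expr -> X1 X2 | X2 Factor; Factor -> X1 X1 | w | X1 Y1 | Expr Y2; X1 -> u; X2 -> w; Y1 -> X1 Expr; Y2 -> X2 Y3; Y3 -> X1 Expr

Introduce a nonterminal for each terminal appearing in a rule of length ≥ 2: X1 → u, X2 → w.
Binarize each right-hand side of length ≥ 3 by chaining fresh nonterminals (Y1, Y2, …): affected rules were Factor → X1 X1 Expr; Factor → Expr X2 X1 Expr.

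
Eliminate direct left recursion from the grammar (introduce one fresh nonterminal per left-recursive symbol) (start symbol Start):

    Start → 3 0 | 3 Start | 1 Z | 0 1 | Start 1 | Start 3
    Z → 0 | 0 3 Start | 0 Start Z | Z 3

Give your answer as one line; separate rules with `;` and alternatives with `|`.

Start → 3 0 Start1 | 3 Start Start1 | 1 Z Start1 | 0 1 Start1; Z → 0 Z1 | 0 3 Start Z1 | 0 Start Z Z1; Start1 → 1 Start1 | 3 Start1 | ε; Z1 → 3 Z1 | ε

Start, Z are directly left-recursive.
For Start: α = {1, 3}, β = {3 0, 3 Start, 1 Z, 0 1}. Rewrite as Start → β Start1 and Start1 → α Start1 | ε.
For Z: α = {3}, β = {0, 0 3 Start, 0 Start Z}. Rewrite as Z → β Z1 and Z1 → α Z1 | ε.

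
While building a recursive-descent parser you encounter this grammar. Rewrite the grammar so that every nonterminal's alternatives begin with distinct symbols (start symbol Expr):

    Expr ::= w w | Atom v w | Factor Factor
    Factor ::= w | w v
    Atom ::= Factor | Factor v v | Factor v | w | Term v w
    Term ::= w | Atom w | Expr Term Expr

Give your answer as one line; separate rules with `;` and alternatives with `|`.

Expr ::= w w | Atom v w | Factor Factor; Factor ::= w Factor1; Atom ::= w | Term v w | Factor Atom1; Term ::= w | Atom w | Expr Term Expr; Factor1 ::= ε | v; Atom1 ::= ε | v Atom11; Atom11 ::= v | ε

Factor has alternatives sharing prefix 'w': factor to Factor → w Factor1 with Factor1 → ε | v.
Atom has alternatives sharing prefix 'Factor': factor to Atom → Factor Atom1 with Atom1 → ε | v v | v.
Atom1 has alternatives sharing prefix 'v': factor to Atom1 → v Atom11 with Atom11 → v | ε.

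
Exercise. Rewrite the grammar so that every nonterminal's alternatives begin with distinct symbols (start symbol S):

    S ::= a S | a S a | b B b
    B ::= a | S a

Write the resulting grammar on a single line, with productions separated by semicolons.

S has alternatives sharing prefix 'a S': factor to S → a S S' with S' → ε | a.

S ::= b B b | a S S'; B ::= a | S a; S' ::= ε | a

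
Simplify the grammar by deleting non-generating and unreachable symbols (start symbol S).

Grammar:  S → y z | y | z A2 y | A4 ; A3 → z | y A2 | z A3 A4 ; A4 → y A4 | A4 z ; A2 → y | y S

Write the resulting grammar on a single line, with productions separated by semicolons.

Generating nonterminals: {A2, A3, S}.
Reachable from S after that: {A2, S}.
Removed useless symbols: {A3, A4} and every production mentioning them.

S → y z | y | z A2 y; A2 → y | y S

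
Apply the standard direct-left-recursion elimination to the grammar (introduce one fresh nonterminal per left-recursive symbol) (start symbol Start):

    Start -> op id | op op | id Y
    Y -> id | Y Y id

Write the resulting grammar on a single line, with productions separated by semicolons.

Left recursion appears on Y.
For Y: α = {Y id}, β = {id}. Rewrite as Y → β Y1 and Y1 → α Y1 | ε.

Start -> op id | op op | id Y; Y -> id Y1; Y1 -> Y id Y1 | ε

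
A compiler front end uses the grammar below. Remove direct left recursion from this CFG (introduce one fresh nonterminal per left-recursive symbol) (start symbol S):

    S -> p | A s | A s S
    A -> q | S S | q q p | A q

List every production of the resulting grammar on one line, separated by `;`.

S -> p | A s | A s S; A -> q A' | S S A' | q q p A'; A' -> q A' | ε

Left recursion appears on A.
For A: α = {q}, β = {q, S S, q q p}. Rewrite as A → β A' and A' → α A' | ε.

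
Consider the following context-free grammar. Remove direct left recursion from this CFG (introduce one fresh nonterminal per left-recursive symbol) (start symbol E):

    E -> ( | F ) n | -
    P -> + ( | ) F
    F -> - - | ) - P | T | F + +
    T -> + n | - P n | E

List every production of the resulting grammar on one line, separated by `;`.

Directly left-recursive nonterminal: F.
For F: α = {+ +}, β = {- -, ) - P, T}. Rewrite as F → β F' and F' → α F' | ε.

E -> ( | F ) n | -; P -> + ( | ) F; F -> - - F' | ) - P F' | T F'; T -> + n | - P n | E; F' -> + + F' | ε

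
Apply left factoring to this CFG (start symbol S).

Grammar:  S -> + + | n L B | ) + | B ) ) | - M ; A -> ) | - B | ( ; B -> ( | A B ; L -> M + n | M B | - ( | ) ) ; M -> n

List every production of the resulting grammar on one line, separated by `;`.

S -> + + | n L B | ) + | B ) ) | - M; A -> ) | - B | (; B -> ( | A B; L -> - ( | ) ) | M L'; M -> n; L' -> + n | B

L has alternatives sharing prefix 'M': factor to L → M L' with L' → + n | B.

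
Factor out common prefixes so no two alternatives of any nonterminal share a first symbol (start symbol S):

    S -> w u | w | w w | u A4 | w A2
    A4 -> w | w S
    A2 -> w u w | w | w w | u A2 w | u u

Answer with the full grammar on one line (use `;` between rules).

S has alternatives sharing prefix 'w': factor to S → w S' with S' → u | ε | w | A2.
A4 has alternatives sharing prefix 'w': factor to A4 → w A4' with A4' → ε | S.
A2 has alternatives sharing prefix 'w': factor to A2 → w A2' with A2' → u w | ε | w.
A2 has alternatives sharing prefix 'u': factor to A2 → u A2'' with A2'' → A2 w | u.

S -> u A4 | w S'; A4 -> w A4'; A2 -> w A2' | u A2''; S' -> u | ε | w | A2; A4' -> ε | S; A2' -> u w | ε | w; A2'' -> A2 w | u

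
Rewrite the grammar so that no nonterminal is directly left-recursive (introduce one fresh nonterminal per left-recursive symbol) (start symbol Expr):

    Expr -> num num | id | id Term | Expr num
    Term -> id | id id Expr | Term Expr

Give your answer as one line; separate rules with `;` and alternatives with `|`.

Expr -> num num Expr1 | id Expr1 | id Term Expr1; Term -> id Term1 | id id Expr Term1; Expr1 -> num Expr1 | ε; Term1 -> Expr Term1 | ε

Expr, Term are directly left-recursive.
For Expr: α = {num}, β = {num num, id, id Term}. Rewrite as Expr → β Expr1 and Expr1 → α Expr1 | ε.
For Term: α = {Expr}, β = {id, id id Expr}. Rewrite as Term → β Term1 and Term1 → α Term1 | ε.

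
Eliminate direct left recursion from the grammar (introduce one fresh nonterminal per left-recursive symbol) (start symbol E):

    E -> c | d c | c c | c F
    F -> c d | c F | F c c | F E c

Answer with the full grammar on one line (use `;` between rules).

E -> c | d c | c c | c F; F -> c d F' | c F F'; F' -> c c F' | E c F' | ε

F is directly left-recursive.
For F: α = {c c, E c}, β = {c d, c F}. Rewrite as F → β F' and F' → α F' | ε.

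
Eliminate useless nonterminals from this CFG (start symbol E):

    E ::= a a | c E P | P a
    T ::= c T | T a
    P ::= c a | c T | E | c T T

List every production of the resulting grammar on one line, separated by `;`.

E ::= a a | c E P | P a; P ::= c a | E

Generating nonterminals: {E, P}.
Reachable from E after that: {E, P}.
Removed useless symbols: {T} and every production mentioning them.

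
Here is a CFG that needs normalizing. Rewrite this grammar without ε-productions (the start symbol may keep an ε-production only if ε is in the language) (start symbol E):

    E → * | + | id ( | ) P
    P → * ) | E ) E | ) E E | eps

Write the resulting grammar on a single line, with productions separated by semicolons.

Nullable nonterminals: {P}.
ε ∉ L(G), so no ε-production is kept.
For each production, add variants omitting each subset of nullable occurrences: E → ) P gives ) P | ).

E → * | + | id ( | ) P | ); P → * ) | E ) E | ) E E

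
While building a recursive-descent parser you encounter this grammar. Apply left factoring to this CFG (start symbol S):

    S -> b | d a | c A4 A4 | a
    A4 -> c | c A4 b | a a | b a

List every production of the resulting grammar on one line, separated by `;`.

A4 has alternatives sharing prefix 'c': factor to A4 → c A4' with A4' → ε | A4 b.

S -> b | d a | c A4 A4 | a; A4 -> a a | b a | c A4'; A4' -> ε | A4 b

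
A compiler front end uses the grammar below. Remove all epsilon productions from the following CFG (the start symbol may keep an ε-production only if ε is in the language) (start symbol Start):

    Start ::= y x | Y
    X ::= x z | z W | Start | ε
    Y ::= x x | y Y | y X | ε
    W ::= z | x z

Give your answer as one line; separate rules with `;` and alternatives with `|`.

Nullable nonterminals: {Start, X, Y}.
ε ∈ L(G) since Start is nullable, so keep Start → ε.
Expand every rule over subsets of its nullable positions: Y → y Y gives y Y | y.

Start ::= y x | Y | ε; X ::= x z | z W | Start; Y ::= x x | y Y | y | y X; W ::= z | x z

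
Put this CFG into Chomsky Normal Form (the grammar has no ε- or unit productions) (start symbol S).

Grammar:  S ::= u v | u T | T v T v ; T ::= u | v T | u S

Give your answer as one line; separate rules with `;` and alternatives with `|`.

S ::= X1 X2 | X1 T | T Y1; T ::= u | X2 T | X1 S; X1 ::= u; X2 ::= v; Y1 ::= X2 Y2; Y2 ::= T X2

Introduce a nonterminal for each terminal appearing in a rule of length ≥ 2: X1 → u, X2 → v.
Binarize each right-hand side of length ≥ 3 by chaining fresh nonterminals (Y1, Y2, …): affected rules were S → T X2 T X2.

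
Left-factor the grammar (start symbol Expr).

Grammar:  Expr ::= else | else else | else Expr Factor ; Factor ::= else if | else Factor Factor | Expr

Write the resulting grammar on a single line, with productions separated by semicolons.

Expr ::= else Expr1; Factor ::= Expr | else Factor1; Expr1 ::= epsilon | else | Expr Factor; Factor1 ::= if | Factor Factor

Expr has alternatives sharing prefix 'else': factor to Expr → else Expr1 with Expr1 → ε | else | Expr Factor.
Factor has alternatives sharing prefix 'else': factor to Factor → else Factor1 with Factor1 → if | Factor Factor.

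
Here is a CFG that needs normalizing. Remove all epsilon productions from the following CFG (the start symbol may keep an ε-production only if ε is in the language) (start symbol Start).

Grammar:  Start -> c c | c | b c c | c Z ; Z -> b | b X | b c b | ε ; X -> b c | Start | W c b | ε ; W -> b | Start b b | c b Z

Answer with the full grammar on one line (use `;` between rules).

The nullable symbols are {X, Z}.
ε ∉ L(G), so no ε-production is kept.
For each production, add variants omitting each subset of nullable occurrences: W → c b Z gives c b Z | c b.

Start -> c c | c | b c c | c Z; Z -> b | b X | b c b; X -> b c | Start | W c b; W -> b | Start b b | c b Z | c b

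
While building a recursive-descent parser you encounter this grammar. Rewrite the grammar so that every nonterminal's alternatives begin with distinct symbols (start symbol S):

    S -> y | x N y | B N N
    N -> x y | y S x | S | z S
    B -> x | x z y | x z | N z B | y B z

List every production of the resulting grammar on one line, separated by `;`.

S -> y | x N y | B N N; N -> x y | y S x | S | z S; B -> N z B | y B z | x B'; B' -> ε | z B''; B'' -> y | ε

B has alternatives sharing prefix 'x': factor to B → x B' with B' → ε | z y | z.
B' has alternatives sharing prefix 'z': factor to B' → z B'' with B'' → y | ε.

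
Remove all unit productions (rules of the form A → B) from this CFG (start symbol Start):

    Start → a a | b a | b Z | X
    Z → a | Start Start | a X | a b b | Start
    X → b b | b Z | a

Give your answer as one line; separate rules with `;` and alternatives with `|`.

Start → a a | b a | b Z | b b | a; Z → a | Start Start | a X | a b b | a a | b a | b Z | b b; X → b b | b Z | a

Unit pairs: Start ⇒* {X}; Z ⇒* {Start, X}.
For every A with A ⇒* B via unit rules, add B's non-unit alternatives to A; then delete every rule of the form X → Y.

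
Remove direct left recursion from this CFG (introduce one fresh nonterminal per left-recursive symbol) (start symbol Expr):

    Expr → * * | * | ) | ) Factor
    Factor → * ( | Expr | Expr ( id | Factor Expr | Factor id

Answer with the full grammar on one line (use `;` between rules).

Directly left-recursive nonterminal: Factor.
For Factor: α = {Expr, id}, β = {* (, Expr, Expr ( id}. Rewrite as Factor → β Factor1 and Factor1 → α Factor1 | ε.

Expr → * * | * | ) | ) Factor; Factor → * ( Factor1 | Expr Factor1 | Expr ( id Factor1; Factor1 → Expr Factor1 | id Factor1 | ε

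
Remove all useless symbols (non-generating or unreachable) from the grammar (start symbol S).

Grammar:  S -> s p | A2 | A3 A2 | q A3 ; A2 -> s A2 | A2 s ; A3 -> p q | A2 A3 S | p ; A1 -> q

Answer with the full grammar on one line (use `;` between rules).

Generating nonterminals: {A1, A3, S}.
Reachable from S after that: {A3, S}.
Removed useless symbols: {A1, A2} and every production mentioning them.

S -> s p | q A3; A3 -> p q | p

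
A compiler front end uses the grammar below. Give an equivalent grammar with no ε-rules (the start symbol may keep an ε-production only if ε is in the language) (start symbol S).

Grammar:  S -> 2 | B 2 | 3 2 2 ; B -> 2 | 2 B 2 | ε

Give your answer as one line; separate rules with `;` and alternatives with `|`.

The nullable symbols are {B}.
ε ∉ L(G), so no ε-production is kept.
Add the nullable-subset variants: B → 2 B 2 gives 2 B 2 | 2 2.

S -> 2 | B 2 | 3 2 2; B -> 2 | 2 B 2 | 2 2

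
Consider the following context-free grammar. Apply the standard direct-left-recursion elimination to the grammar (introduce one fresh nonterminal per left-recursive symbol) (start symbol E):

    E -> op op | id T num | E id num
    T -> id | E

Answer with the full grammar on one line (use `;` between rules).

E -> op op E' | id T num E'; T -> id | E; E' -> id num E' | epsilon

E is directly left-recursive.
For E: α = {id num}, β = {op op, id T num}. Rewrite as E → β E' and E' → α E' | ε.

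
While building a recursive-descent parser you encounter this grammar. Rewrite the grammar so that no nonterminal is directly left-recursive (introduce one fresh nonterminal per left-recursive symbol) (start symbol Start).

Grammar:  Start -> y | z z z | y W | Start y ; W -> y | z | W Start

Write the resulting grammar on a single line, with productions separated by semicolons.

Start, W are directly left-recursive.
For Start: α = {y}, β = {y, z z z, y W}. Rewrite as Start → β Start1 and Start1 → α Start1 | ε.
For W: α = {Start}, β = {y, z}. Rewrite as W → β W1 and W1 → α W1 | ε.

Start -> y Start1 | z z z Start1 | y W Start1; W -> y W1 | z W1; Start1 -> y Start1 | ε; W1 -> Start W1 | ε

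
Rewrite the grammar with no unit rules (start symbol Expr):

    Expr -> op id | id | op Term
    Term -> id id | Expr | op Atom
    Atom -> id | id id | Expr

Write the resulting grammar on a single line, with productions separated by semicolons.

Unit pairs: Atom ⇒* {Expr}; Term ⇒* {Expr}.
Replace each nonterminal's rules with the union of the non-unit rules of every nonterminal it unit-derives.

Expr -> op id | id | op Term; Term -> id id | op Atom | op id | id | op Term; Atom -> id | id id | op id | op Term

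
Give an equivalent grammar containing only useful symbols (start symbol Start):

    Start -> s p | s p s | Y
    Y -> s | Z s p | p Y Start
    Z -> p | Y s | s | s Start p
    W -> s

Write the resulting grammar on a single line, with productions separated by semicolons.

Start -> s p | s p s | Y; Y -> s | Z s p | p Y Start; Z -> p | Y s | s | s Start p

Generating nonterminals: {Start, W, Y, Z}.
Reachable from Start after that: {Start, Y, Z}.
Removed useless symbols: {W} and every production mentioning them.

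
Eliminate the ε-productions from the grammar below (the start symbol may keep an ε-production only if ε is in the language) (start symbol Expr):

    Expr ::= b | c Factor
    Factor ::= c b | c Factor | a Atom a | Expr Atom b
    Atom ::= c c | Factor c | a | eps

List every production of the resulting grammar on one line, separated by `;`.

The nullable symbols are {Atom}.
ε ∉ L(G), so no ε-production is kept.
Add the nullable-subset variants: Factor → a Atom a gives a Atom a | a a. Factor → Expr Atom b gives Expr Atom b | Expr b.

Expr ::= b | c Factor; Factor ::= c b | c Factor | a Atom a | a a | Expr Atom b | Expr b; Atom ::= c c | Factor c | a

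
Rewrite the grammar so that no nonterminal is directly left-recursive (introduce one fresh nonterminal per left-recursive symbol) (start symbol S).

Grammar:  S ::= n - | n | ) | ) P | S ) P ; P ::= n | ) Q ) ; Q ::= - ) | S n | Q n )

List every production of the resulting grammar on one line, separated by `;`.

S ::= n - S' | n S' | ) S' | ) P S'; P ::= n | ) Q ); Q ::= - ) Q' | S n Q'; S' ::= ) P S' | ε; Q' ::= n ) Q' | ε

Directly left-recursive nonterminals: S, Q.
For S: α = {) P}, β = {n -, n, ), ) P}. Rewrite as S → β S' and S' → α S' | ε.
For Q: α = {n )}, β = {- ), S n}. Rewrite as Q → β Q' and Q' → α Q' | ε.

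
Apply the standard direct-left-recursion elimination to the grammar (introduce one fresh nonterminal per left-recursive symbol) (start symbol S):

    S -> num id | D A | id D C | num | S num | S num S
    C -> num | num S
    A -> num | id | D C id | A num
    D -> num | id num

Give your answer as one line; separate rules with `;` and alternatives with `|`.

S, A are directly left-recursive.
For S: α = {num, num S}, β = {num id, D A, id D C, num}. Rewrite as S → β S' and S' → α S' | ε.
For A: α = {num}, β = {num, id, D C id}. Rewrite as A → β A' and A' → α A' | ε.

S -> num id S' | D A S' | id D C S' | num S'; C -> num | num S; A -> num A' | id A' | D C id A'; D -> num | id num; S' -> num S' | num S S' | ε; A' -> num A' | ε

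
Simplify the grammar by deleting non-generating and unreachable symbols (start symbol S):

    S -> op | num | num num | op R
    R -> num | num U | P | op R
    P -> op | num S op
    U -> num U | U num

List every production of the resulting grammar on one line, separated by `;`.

S -> op | num | num num | op R; R -> num | P | op R; P -> op | num S op

Generating nonterminals: {P, R, S}.
Reachable from S after that: {P, R, S}.
Removed useless symbols: {U} and every production mentioning them.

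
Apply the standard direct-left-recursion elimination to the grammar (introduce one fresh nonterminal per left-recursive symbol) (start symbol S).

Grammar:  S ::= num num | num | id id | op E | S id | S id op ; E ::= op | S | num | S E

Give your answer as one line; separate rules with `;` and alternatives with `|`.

S ::= num num S' | num S' | id id S' | op E S'; E ::= op | S | num | S E; S' ::= id S' | id op S' | ε

Directly left-recursive nonterminal: S.
For S: α = {id, id op}, β = {num num, num, id id, op E}. Rewrite as S → β S' and S' → α S' | ε.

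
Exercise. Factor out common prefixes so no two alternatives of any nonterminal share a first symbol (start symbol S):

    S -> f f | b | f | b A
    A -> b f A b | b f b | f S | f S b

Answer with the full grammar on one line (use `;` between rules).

S -> f S' | b S''; A -> b f A' | f S A''; S' -> f | epsilon; S'' -> epsilon | A; A' -> A b | b; A'' -> epsilon | b

S has alternatives sharing prefix 'f': factor to S → f S' with S' → f | ε.
S has alternatives sharing prefix 'b': factor to S → b S'' with S'' → ε | A.
A has alternatives sharing prefix 'b f': factor to A → b f A' with A' → A b | b.
A has alternatives sharing prefix 'f S': factor to A → f S A'' with A'' → ε | b.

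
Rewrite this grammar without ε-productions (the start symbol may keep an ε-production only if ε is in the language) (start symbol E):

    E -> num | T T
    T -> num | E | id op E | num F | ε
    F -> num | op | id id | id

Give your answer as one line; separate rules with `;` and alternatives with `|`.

Nullable set = {E, T}.
ε ∈ L(G) since E is nullable, so keep E → ε.
For each production, add variants omitting each subset of nullable occurrences: E → T T gives T T | T. T → id op E gives id op E | id op.

E -> num | T T | T | ε; T -> num | E | id op E | id op | num F; F -> num | op | id id | id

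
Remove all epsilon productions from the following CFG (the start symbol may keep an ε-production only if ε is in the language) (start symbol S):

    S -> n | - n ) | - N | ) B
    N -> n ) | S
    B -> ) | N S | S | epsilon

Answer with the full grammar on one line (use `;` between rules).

Nullable nonterminals: {B}.
ε ∉ L(G), so no ε-production is kept.
Add the nullable-subset variants: S → ) B gives ) B | ).

S -> n | - n ) | - N | ) B | ); N -> n ) | S; B -> ) | N S | S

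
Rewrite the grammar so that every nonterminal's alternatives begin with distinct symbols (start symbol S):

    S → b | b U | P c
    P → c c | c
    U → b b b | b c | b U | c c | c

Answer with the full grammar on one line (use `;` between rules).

S → P c | b S'; P → c P'; U → b U' | c U''; S' → ε | U; P' → c | ε; U' → b b | c | U; U'' → c | ε

S has alternatives sharing prefix 'b': factor to S → b S' with S' → ε | U.
P has alternatives sharing prefix 'c': factor to P → c P' with P' → c | ε.
U has alternatives sharing prefix 'b': factor to U → b U' with U' → b b | c | U.
U has alternatives sharing prefix 'c': factor to U → c U'' with U'' → c | ε.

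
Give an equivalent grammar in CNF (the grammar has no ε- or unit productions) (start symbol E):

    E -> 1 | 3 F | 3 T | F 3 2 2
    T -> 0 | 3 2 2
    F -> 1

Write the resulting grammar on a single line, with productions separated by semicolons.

E -> 1 | X1 F | X1 T | F Y1; T -> 0 | X1 Y3; F -> 1; X1 -> 3; X2 -> 2; Y1 -> X1 Y2; Y2 -> X2 X2; Y3 -> X2 X2

Introduce a nonterminal for each terminal appearing in a rule of length ≥ 2: X1 → 3, X2 → 2.
Binarize each right-hand side of length ≥ 3 by chaining fresh nonterminals (Y1, Y2, …): affected rules were E → F X1 X2 X2; T → X1 X2 X2.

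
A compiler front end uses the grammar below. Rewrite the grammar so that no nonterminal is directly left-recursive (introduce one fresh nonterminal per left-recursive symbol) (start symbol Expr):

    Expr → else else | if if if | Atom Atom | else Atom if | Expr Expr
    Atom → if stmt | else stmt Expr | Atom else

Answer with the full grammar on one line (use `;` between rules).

Expr → else else Expr1 | if if if Expr1 | Atom Atom Expr1 | else Atom if Expr1; Atom → if stmt Atom1 | else stmt Expr Atom1; Expr1 → Expr Expr1 | ε; Atom1 → else Atom1 | ε

Expr, Atom are directly left-recursive.
For Expr: α = {Expr}, β = {else else, if if if, Atom Atom, else Atom if}. Rewrite as Expr → β Expr1 and Expr1 → α Expr1 | ε.
For Atom: α = {else}, β = {if stmt, else stmt Expr}. Rewrite as Atom → β Atom1 and Atom1 → α Atom1 | ε.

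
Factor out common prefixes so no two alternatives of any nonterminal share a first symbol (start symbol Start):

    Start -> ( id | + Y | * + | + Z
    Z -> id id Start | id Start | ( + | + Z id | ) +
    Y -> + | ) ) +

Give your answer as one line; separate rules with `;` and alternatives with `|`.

Start -> ( id | * + | + Start1; Z -> ( + | + Z id | ) + | id Z1; Y -> + | ) ) +; Start1 -> Y | Z; Z1 -> id Start | Start

Start has alternatives sharing prefix '+': factor to Start → + Start1 with Start1 → Y | Z.
Z has alternatives sharing prefix 'id': factor to Z → id Z1 with Z1 → id Start | Start.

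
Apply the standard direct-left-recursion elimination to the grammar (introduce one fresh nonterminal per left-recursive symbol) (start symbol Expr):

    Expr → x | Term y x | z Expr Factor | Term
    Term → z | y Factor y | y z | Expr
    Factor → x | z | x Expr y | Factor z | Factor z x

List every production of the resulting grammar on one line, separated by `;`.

Left recursion appears on Factor.
For Factor: α = {z, z x}, β = {x, z, x Expr y}. Rewrite as Factor → β Factor1 and Factor1 → α Factor1 | ε.

Expr → x | Term y x | z Expr Factor | Term; Term → z | y Factor y | y z | Expr; Factor → x Factor1 | z Factor1 | x Expr y Factor1; Factor1 → z Factor1 | z x Factor1 | eps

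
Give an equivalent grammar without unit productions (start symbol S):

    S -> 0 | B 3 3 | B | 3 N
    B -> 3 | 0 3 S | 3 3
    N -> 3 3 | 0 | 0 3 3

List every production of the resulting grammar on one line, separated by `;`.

S -> 3 | 0 3 S | 3 3 | 0 | B 3 3 | 3 N; B -> 3 | 0 3 S | 3 3; N -> 3 3 | 0 | 0 3 3

Unit pairs: S ⇒* {B}.
For every A with A ⇒* B via unit rules, add B's non-unit alternatives to A; then delete every rule of the form X → Y.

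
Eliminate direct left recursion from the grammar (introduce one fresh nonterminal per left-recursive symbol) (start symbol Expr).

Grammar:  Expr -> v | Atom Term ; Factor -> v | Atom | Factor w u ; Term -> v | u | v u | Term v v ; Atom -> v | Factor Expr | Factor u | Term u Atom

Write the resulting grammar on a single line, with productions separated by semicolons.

Expr -> v | Atom Term; Factor -> v Factor1 | Atom Factor1; Term -> v Term1 | u Term1 | v u Term1; Atom -> v | Factor Expr | Factor u | Term u Atom; Factor1 -> w u Factor1 | ε; Term1 -> v v Term1 | ε

Factor, Term are directly left-recursive.
For Factor: α = {w u}, β = {v, Atom}. Rewrite as Factor → β Factor1 and Factor1 → α Factor1 | ε.
For Term: α = {v v}, β = {v, u, v u}. Rewrite as Term → β Term1 and Term1 → α Term1 | ε.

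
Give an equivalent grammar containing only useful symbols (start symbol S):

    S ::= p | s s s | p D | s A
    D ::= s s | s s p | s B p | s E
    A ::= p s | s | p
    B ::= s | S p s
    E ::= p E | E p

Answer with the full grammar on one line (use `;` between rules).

S ::= p | s s s | p D | s A; D ::= s s | s s p | s B p; A ::= p s | s | p; B ::= s | S p s

Generating nonterminals: {A, B, D, S}.
Reachable from S after that: {A, B, D, S}.
Removed useless symbols: {E} and every production mentioning them.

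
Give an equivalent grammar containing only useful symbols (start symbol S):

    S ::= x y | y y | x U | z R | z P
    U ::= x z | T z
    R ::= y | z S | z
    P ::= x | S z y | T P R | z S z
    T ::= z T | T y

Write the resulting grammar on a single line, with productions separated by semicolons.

S ::= x y | y y | x U | z R | z P; U ::= x z; R ::= y | z S | z; P ::= x | S z y | z S z

Generating nonterminals: {P, R, S, U}.
Reachable from S after that: {P, R, S, U}.
Removed useless symbols: {T} and every production mentioning them.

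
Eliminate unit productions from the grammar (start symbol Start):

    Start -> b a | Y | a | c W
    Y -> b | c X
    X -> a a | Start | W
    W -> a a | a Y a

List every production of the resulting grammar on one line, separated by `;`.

Unit pairs: Start ⇒* {Y}; X ⇒* {Start, W, Y}.
For every A with A ⇒* B via unit rules, add B's non-unit alternatives to A; then delete every rule of the form X → Y.

Start -> b a | a | c W | b | c X; Y -> b | c X; X -> b | c X | b a | a | c W | a a | a Y a; W -> a a | a Y a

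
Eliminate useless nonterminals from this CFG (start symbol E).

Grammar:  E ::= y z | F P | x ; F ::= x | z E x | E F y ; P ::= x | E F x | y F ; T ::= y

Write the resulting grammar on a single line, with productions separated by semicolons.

Generating nonterminals: {E, F, P, T}.
Reachable from E after that: {E, F, P}.
Removed useless symbols: {T} and every production mentioning them.

E ::= y z | F P | x; F ::= x | z E x | E F y; P ::= x | E F x | y F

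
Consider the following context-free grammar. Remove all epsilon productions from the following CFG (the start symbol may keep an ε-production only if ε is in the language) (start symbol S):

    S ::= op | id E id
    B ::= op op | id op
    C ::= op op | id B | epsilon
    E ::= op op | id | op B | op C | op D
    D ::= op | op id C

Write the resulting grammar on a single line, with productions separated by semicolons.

S ::= op | id E id; B ::= op op | id op; C ::= op op | id B; E ::= op op | id | op B | op C | op | op D; D ::= op | op id C | op id

Nullable nonterminals: {C}.
ε ∉ L(G), so no ε-production is kept.
Expand every rule over subsets of its nullable positions: E → op C gives op C | op. D → op id C gives op id C | op id.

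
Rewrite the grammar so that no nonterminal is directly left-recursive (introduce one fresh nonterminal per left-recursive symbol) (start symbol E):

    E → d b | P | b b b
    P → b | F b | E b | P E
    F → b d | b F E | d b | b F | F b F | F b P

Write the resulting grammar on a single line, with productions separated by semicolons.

Directly left-recursive nonterminals: P, F.
For P: α = {E}, β = {b, F b, E b}. Rewrite as P → β P' and P' → α P' | ε.
For F: α = {b F, b P}, β = {b d, b F E, d b, b F}. Rewrite as F → β F' and F' → α F' | ε.

E → d b | P | b b b; P → b P' | F b P' | E b P'; F → b d F' | b F E F' | d b F' | b F F'; P' → E P' | ε; F' → b F F' | b P F' | ε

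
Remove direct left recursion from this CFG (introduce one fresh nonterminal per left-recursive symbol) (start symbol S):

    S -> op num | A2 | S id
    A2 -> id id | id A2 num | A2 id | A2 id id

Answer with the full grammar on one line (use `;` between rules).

Directly left-recursive nonterminals: S, A2.
For S: α = {id}, β = {op num, A2}. Rewrite as S → β S' and S' → α S' | ε.
For A2: α = {id, id id}, β = {id id, id A2 num}. Rewrite as A2 → β A2' and A2' → α A2' | ε.

S -> op num S' | A2 S'; A2 -> id id A2' | id A2 num A2'; S' -> id S' | epsilon; A2' -> id A2' | id id A2' | epsilon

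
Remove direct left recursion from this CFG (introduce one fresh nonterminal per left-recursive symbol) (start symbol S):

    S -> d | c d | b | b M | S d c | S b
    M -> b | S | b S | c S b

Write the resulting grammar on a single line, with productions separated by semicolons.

S -> d S' | c d S' | b S' | b M S'; M -> b | S | b S | c S b; S' -> d c S' | b S' | epsilon

Directly left-recursive nonterminal: S.
For S: α = {d c, b}, β = {d, c d, b, b M}. Rewrite as S → β S' and S' → α S' | ε.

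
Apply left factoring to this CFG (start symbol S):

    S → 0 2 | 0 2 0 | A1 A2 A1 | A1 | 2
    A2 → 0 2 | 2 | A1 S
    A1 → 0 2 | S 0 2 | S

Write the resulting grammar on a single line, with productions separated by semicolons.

S → 2 | 0 2 S' | A1 S''; A2 → 0 2 | 2 | A1 S; A1 → 0 2 | S A1'; S' → ε | 0; S'' → A2 A1 | ε; A1' → 0 2 | ε

S has alternatives sharing prefix '0 2': factor to S → 0 2 S' with S' → ε | 0.
S has alternatives sharing prefix 'A1': factor to S → A1 S'' with S'' → A2 A1 | ε.
A1 has alternatives sharing prefix 'S': factor to A1 → S A1' with A1' → 0 2 | ε.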